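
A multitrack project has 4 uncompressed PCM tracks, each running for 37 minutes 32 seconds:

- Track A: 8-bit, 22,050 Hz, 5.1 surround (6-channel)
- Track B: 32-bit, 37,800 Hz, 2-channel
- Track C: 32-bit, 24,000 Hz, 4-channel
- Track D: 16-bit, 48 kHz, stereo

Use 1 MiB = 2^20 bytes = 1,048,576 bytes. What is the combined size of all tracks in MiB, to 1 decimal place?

2170.7 MiB

37 minutes 32 seconds = 2,252 s.
Track A: 22,050 × 2,252 × 1 × 6 = 297,939,600 bytes.
Track B: 37,800 × 2,252 × 4 × 2 = 681,004,800 bytes.
Track C: 24,000 × 2,252 × 4 × 4 = 864,768,000 bytes.
Track D: 48,000 × 2,252 × 2 × 2 = 432,384,000 bytes.
Total = 2,276,096,400 bytes = 2170.7 MiB.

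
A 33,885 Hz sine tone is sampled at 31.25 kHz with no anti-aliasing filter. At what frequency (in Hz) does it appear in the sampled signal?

2,635 Hz

Nyquist = 31,250/2 = 15,625 Hz; 33,885 Hz exceeds it.
Alias = |33,885 − 1×31,250| = |33,885 − 31,250| = 2,635 Hz.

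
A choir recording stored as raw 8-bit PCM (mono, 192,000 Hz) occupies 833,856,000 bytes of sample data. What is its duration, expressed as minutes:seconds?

72:23

Byte rate = 192,000 × 1 × 1 = 192,000 bytes/s.
Duration = 833,856,000 / 192,000 = 4,343 s.
4,343 s = 72:23.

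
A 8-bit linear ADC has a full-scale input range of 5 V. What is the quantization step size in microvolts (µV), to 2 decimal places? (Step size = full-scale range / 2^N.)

5 V / 2^8 = 5 / 256 V = 19531.25 µV.

19531.25 µV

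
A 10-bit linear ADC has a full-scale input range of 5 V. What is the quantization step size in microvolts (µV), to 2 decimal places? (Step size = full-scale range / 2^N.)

4882.81 µV

5 V / 2^10 = 5 / 1,024 V = 4882.81 µV.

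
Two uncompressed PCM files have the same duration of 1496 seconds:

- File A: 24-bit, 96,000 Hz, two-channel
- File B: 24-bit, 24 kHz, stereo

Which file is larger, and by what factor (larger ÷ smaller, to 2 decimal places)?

File A, by a factor of 4.00

File A: 96,000 × 3 × 2 = 576,000 bytes/s.
File B: 24,000 × 3 × 2 = 144,000 bytes/s.
File A is larger; ratio = 861,696,000 / 215,424,000 = 4.00.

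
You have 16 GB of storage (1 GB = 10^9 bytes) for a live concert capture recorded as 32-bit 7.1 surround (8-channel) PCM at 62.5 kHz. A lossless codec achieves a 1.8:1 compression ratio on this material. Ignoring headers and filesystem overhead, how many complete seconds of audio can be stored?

Uncompressed byte rate = 62,500 × 4 × 8 = 2,000,000 bytes/s.
After 1.8:1 compression, effective rate ≈ 1111111.11 bytes/s.
Capacity = 16 × 1,000,000,000 = 16,000,000,000 bytes.
16,000,000,000 / effective rate ≈ 14400 s → 14,400 seconds.

14,400 seconds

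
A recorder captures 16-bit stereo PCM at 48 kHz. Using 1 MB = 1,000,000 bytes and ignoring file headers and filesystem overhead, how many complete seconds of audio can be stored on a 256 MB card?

Uncompressed byte rate = 48,000 × 2 × 2 = 192,000 bytes/s.
Capacity = 256 × 1,000,000 = 256,000,000 bytes.
256,000,000 / 192,000 ≈ 1333.33 s → 1,333 seconds.

1,333 seconds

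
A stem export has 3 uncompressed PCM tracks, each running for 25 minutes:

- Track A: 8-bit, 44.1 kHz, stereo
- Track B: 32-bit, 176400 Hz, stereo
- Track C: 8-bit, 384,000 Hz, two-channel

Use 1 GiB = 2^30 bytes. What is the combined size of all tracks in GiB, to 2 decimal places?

3.17 GiB

25 minutes = 1,500 s.
Track A: 44,100 × 1,500 × 1 × 2 = 132,300,000 bytes.
Track B: 176,400 × 1,500 × 4 × 2 = 2,116,800,000 bytes.
Track C: 384,000 × 1,500 × 1 × 2 = 1,152,000,000 bytes.
Total = 3,401,100,000 bytes = 3.17 GiB.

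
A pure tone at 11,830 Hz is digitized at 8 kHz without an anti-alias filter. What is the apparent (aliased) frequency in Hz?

3,830 Hz

Nyquist = 8,000/2 = 4,000 Hz; 11,830 Hz exceeds it.
Alias = |11,830 − 1×8,000| = |11,830 − 8,000| = 3,830 Hz.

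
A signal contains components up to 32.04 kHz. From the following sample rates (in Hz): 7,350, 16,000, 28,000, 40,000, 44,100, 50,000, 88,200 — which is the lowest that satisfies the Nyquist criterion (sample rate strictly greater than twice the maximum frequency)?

88,200 Hz

Need sample rate > 2 × 32,040 = 64,080 Hz.
Lowest listed rate above 64,080 Hz is 88,200 Hz.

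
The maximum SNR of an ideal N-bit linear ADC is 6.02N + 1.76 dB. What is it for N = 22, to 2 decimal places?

6.02 × 22 + 1.76 = 134.20 dB.

134.20 dB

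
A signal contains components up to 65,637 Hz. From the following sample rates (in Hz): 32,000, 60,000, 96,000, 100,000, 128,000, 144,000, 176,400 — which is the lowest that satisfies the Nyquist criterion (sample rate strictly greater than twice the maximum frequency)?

Need sample rate > 2 × 65,637 = 131,274 Hz.
Lowest listed rate above 131,274 Hz is 144,000 Hz.

144,000 Hz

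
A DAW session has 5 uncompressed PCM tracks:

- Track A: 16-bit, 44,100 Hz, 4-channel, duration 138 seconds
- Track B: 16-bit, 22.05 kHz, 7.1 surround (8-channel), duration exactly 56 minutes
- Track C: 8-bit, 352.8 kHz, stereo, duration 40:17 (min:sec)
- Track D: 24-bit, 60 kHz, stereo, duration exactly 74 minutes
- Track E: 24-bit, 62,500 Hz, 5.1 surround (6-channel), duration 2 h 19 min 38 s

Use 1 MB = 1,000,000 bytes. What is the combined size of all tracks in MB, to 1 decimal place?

13963.2 MB

Track A: 44,100 × 138 × 2 × 4 = 48,686,400 bytes.
Track B: exactly 56 minutes = 3,360 s; 22,050 × 3,360 × 2 × 8 = 1,185,408,000 bytes.
Track C: 40:17 (min:sec) = 2,417 s; 352,800 × 2,417 × 1 × 2 = 1,705,435,200 bytes.
Track D: exactly 74 minutes = 4,440 s; 60,000 × 4,440 × 3 × 2 = 1,598,400,000 bytes.
Track E: 2 h 19 min 38 s = 8,378 s; 62,500 × 8,378 × 3 × 6 = 9,425,250,000 bytes.
Total = 13,963,179,600 bytes = 13963.2 MB.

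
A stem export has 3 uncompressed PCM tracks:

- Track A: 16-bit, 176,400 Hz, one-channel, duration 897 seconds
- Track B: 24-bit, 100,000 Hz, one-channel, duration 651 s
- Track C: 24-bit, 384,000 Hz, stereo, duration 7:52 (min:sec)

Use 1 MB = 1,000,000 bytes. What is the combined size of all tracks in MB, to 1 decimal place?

Track A: 176,400 × 897 × 2 × 1 = 316,461,600 bytes.
Track B: 100,000 × 651 × 3 × 1 = 195,300,000 bytes.
Track C: 7:52 (min:sec) = 472 s; 384,000 × 472 × 3 × 2 = 1,087,488,000 bytes.
Total = 1,599,249,600 bytes = 1599.2 MB.

1599.2 MB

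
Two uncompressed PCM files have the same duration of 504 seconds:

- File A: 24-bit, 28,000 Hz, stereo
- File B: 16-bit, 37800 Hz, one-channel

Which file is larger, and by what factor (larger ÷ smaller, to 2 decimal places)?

File A, by a factor of 2.22

File A: 28,000 × 3 × 2 = 168,000 bytes/s.
File B: 37,800 × 2 × 1 = 75,600 bytes/s.
File A is larger; ratio = 84,672,000 / 38,102,400 = 2.22.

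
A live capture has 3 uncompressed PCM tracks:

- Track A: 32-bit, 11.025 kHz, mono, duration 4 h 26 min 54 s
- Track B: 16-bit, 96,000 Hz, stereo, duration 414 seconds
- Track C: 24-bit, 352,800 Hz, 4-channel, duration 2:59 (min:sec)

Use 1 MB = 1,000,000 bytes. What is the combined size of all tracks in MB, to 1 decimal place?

Track A: 4 h 26 min 54 s = 16,014 s; 11,025 × 16,014 × 4 × 1 = 706,217,400 bytes.
Track B: 96,000 × 414 × 2 × 2 = 158,976,000 bytes.
Track C: 2:59 (min:sec) = 179 s; 352,800 × 179 × 3 × 4 = 757,814,400 bytes.
Total = 1,623,007,800 bytes = 1623.0 MB.

1623.0 MB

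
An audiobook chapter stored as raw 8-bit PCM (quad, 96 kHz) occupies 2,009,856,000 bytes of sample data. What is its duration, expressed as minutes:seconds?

87:14

Byte rate = 96,000 × 1 × 4 = 384,000 bytes/s.
Duration = 2,009,856,000 / 384,000 = 5,234 s.
5,234 s = 87:14.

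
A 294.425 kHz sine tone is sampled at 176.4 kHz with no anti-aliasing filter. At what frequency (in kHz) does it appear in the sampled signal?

58.375 kHz

Nyquist = 176,400/2 = 88,200 Hz; 294,425 Hz exceeds it.
Alias = |294,425 − 2×176,400| = |294,425 − 352,800| = 58,375 Hz = 58.375 kHz.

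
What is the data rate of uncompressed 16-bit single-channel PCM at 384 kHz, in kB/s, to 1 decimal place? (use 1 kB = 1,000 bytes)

768.0 kB/s

Bit rate = 384,000 × 16 × 1 = 6,144,000 bits/s.
6,144,000 / 8 = 768,000 B/s = 768.0 kB/s.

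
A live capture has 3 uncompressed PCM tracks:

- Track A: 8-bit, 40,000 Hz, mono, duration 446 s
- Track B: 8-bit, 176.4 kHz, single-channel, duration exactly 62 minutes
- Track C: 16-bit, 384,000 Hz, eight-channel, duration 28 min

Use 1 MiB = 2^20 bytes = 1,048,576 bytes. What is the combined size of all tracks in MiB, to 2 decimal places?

10486.57 MiB

Track A: 40,000 × 446 × 1 × 1 = 17,840,000 bytes.
Track B: exactly 62 minutes = 3,720 s; 176,400 × 3,720 × 1 × 1 = 656,208,000 bytes.
Track C: 28 min = 1,680 s; 384,000 × 1,680 × 2 × 8 = 10,321,920,000 bytes.
Total = 10,995,968,000 bytes = 10486.57 MiB.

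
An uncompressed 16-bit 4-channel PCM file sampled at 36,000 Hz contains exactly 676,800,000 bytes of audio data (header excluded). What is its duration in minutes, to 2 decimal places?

39.17 minutes

Byte rate = 36,000 × 2 × 4 = 288,000 bytes/s.
Duration = 676,800,000 / 288,000 = 2,350 s.
2,350 s / 60 = 39.17 minutes.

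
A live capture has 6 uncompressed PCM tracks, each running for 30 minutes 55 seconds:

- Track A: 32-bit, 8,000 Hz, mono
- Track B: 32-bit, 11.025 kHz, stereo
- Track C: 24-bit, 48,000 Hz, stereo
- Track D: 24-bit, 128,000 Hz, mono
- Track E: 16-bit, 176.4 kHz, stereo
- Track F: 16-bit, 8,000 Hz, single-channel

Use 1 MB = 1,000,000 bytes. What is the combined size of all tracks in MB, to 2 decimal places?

30 minutes 55 seconds = 1,855 s.
Track A: 8,000 × 1,855 × 4 × 1 = 59,360,000 bytes.
Track B: 11,025 × 1,855 × 4 × 2 = 163,611,000 bytes.
Track C: 48,000 × 1,855 × 3 × 2 = 534,240,000 bytes.
Track D: 128,000 × 1,855 × 3 × 1 = 712,320,000 bytes.
Track E: 176,400 × 1,855 × 2 × 2 = 1,308,888,000 bytes.
Track F: 8,000 × 1,855 × 2 × 1 = 29,680,000 bytes.
Total = 2,808,099,000 bytes = 2808.10 MB.

2808.10 MB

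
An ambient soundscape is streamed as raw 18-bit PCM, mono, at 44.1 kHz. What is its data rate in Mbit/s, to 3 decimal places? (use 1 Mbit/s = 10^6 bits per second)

Bit rate = 44,100 × 18 × 1 = 793,800 bits/s.
= 0.794 Mbit/s.

0.794 Mbit/s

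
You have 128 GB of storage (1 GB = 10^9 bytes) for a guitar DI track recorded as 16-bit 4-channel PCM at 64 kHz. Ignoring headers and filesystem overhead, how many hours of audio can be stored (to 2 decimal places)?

Uncompressed byte rate = 64,000 × 2 × 4 = 512,000 bytes/s.
Capacity = 128 × 1,000,000,000 = 128,000,000,000 bytes.
128,000,000,000 / 512,000 ≈ 250000 s → 69.44 hours.

69.44 hours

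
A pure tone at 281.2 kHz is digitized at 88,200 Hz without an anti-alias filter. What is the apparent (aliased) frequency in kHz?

Nyquist = 88,200/2 = 44,100 Hz; 281,200 Hz exceeds it.
Alias = |281,200 − 3×88,200| = |281,200 − 264,600| = 16,600 Hz = 16.6 kHz.

16.6 kHz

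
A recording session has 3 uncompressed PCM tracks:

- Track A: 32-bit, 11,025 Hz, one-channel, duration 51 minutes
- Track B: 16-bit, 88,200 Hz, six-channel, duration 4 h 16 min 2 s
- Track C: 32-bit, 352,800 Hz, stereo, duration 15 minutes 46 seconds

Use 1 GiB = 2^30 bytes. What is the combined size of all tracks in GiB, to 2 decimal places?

Track A: 51 minutes = 3,060 s; 11,025 × 3,060 × 4 × 1 = 134,946,000 bytes.
Track B: 4 h 16 min 2 s = 15,362 s; 88,200 × 15,362 × 2 × 6 = 16,259,140,800 bytes.
Track C: 15 minutes 46 seconds = 946 s; 352,800 × 946 × 4 × 2 = 2,669,990,400 bytes.
Total = 19,064,077,200 bytes = 17.75 GiB.

17.75 GiB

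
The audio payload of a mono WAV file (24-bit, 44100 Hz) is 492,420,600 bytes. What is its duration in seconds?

3,722 seconds

Byte rate = 44,100 × 3 × 1 = 132,300 bytes/s.
Duration = 492,420,600 / 132,300 = 3,722 s.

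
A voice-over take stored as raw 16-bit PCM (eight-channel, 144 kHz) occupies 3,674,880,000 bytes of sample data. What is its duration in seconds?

1,595 seconds

Byte rate = 144,000 × 2 × 8 = 2,304,000 bytes/s.
Duration = 3,674,880,000 / 2,304,000 = 1,595 s.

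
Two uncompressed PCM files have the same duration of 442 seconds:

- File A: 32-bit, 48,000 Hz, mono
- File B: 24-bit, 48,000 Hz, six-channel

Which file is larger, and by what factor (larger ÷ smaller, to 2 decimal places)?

File B, by a factor of 4.50

File A: 48,000 × 4 × 1 = 192,000 bytes/s.
File B: 48,000 × 3 × 6 = 864,000 bytes/s.
File B is larger; ratio = 381,888,000 / 84,864,000 = 4.50.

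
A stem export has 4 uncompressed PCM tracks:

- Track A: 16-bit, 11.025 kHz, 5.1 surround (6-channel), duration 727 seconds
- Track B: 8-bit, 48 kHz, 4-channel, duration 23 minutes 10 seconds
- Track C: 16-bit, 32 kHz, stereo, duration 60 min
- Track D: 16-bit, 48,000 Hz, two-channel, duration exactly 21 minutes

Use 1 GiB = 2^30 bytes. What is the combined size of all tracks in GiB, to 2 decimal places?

Track A: 11,025 × 727 × 2 × 6 = 96,182,100 bytes.
Track B: 23 minutes 10 seconds = 1,390 s; 48,000 × 1,390 × 1 × 4 = 266,880,000 bytes.
Track C: 60 min = 3,600 s; 32,000 × 3,600 × 2 × 2 = 460,800,000 bytes.
Track D: exactly 21 minutes = 1,260 s; 48,000 × 1,260 × 2 × 2 = 241,920,000 bytes.
Total = 1,065,782,100 bytes = 0.99 GiB.

0.99 GiB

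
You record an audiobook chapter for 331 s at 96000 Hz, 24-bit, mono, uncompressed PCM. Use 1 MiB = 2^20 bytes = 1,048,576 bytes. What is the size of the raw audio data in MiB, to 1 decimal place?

Bytes = 96,000 samples/s × 331 s × 3 bytes/sample × 1 ch = 95,328,000 bytes.
95,328,000 / 1,048,576 = 90.9 MiB.

90.9 MiB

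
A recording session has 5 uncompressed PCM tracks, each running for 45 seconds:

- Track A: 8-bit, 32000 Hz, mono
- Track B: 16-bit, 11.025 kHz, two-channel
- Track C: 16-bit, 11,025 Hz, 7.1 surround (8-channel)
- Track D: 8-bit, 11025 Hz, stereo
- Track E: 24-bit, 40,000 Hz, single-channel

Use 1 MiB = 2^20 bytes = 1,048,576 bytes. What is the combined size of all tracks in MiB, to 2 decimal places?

Track A: 32,000 × 45 × 1 × 1 = 1,440,000 bytes.
Track B: 11,025 × 45 × 2 × 2 = 1,984,500 bytes.
Track C: 11,025 × 45 × 2 × 8 = 7,938,000 bytes.
Track D: 11,025 × 45 × 1 × 2 = 992,250 bytes.
Track E: 40,000 × 45 × 3 × 1 = 5,400,000 bytes.
Total = 17,754,750 bytes = 16.93 MiB.

16.93 MiB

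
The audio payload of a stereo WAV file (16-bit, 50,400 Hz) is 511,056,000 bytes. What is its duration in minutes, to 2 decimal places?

Byte rate = 50,400 × 2 × 2 = 201,600 bytes/s.
Duration = 511,056,000 / 201,600 = 2,535 s.
2,535 s / 60 = 42.25 minutes.

42.25 minutes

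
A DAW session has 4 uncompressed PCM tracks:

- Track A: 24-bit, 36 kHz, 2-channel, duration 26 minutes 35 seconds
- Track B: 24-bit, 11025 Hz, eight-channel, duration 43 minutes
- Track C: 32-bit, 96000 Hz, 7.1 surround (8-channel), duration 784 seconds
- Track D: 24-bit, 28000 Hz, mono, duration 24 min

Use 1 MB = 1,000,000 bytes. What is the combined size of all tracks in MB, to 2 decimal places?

Track A: 26 minutes 35 seconds = 1,595 s; 36,000 × 1,595 × 3 × 2 = 344,520,000 bytes.
Track B: 43 minutes = 2,580 s; 11,025 × 2,580 × 3 × 8 = 682,668,000 bytes.
Track C: 96,000 × 784 × 4 × 8 = 2,408,448,000 bytes.
Track D: 24 min = 1,440 s; 28,000 × 1,440 × 3 × 1 = 120,960,000 bytes.
Total = 3,556,596,000 bytes = 3556.60 MB.

3556.60 MB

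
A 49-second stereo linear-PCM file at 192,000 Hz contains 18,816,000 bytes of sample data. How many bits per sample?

Bytes per sample = 18,816,000 / (192,000 × 49 × 2) = 18,816,000 / 18,816,000 = 1.
Bit depth = 1 × 8 = 8 bits.

8 bits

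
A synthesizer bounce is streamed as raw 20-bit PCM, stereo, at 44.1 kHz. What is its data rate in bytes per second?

220,500 bytes/s

Bit rate = 44,100 × 20 × 2 = 1,764,000 bits/s.
1,764,000 / 8 = 220,500 bytes/s.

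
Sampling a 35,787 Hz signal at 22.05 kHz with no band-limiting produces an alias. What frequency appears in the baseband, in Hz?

Nyquist = 22,050/2 = 11,025 Hz; 35,787 Hz exceeds it.
Alias = |35,787 − 2×22,050| = |35,787 − 44,100| = 8,313 Hz.

8,313 Hz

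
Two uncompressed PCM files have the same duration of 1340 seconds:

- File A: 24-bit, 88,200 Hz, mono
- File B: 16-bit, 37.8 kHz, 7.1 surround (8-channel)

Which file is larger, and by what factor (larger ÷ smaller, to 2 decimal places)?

File B, by a factor of 2.29

File A: 88,200 × 3 × 1 = 264,600 bytes/s.
File B: 37,800 × 2 × 8 = 604,800 bytes/s.
File B is larger; ratio = 810,432,000 / 354,564,000 = 2.29.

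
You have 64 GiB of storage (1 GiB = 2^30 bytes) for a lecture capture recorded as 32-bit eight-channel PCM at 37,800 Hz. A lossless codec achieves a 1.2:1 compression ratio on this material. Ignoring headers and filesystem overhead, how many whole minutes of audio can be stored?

1,136 minutes

Uncompressed byte rate = 37,800 × 4 × 8 = 1,209,600 bytes/s.
After 1.2:1 compression, effective rate ≈ 1008000 bytes/s.
Capacity = 64 × 1,073,741,824 = 68,719,476,736 bytes.
68,719,476,736 / effective rate ≈ 68174.08 s → 1,136 minutes.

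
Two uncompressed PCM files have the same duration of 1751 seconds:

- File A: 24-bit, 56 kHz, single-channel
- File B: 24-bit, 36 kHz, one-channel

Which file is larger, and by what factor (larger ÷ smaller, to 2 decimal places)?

File A: 56,000 × 3 × 1 = 168,000 bytes/s.
File B: 36,000 × 3 × 1 = 108,000 bytes/s.
File A is larger; ratio = 294,168,000 / 189,108,000 = 1.56.

File A, by a factor of 1.56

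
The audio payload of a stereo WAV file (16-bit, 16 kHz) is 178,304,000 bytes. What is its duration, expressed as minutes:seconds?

46:26

Byte rate = 16,000 × 2 × 2 = 64,000 bytes/s.
Duration = 178,304,000 / 64,000 = 2,786 s.
2,786 s = 46:26.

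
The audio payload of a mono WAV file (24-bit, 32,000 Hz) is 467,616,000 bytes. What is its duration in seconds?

4,871 seconds

Byte rate = 32,000 × 3 × 1 = 96,000 bytes/s.
Duration = 467,616,000 / 96,000 = 4,871 s.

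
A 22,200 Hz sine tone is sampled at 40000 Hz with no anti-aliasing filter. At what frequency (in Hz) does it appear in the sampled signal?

Nyquist = 40,000/2 = 20,000 Hz; 22,200 Hz exceeds it.
Alias = |22,200 − 1×40,000| = |22,200 − 40,000| = 17,800 Hz.

17,800 Hz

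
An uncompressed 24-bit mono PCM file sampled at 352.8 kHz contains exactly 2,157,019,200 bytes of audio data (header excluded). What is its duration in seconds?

Byte rate = 352,800 × 3 × 1 = 1,058,400 bytes/s.
Duration = 2,157,019,200 / 1,058,400 = 2,038 s.

2,038 seconds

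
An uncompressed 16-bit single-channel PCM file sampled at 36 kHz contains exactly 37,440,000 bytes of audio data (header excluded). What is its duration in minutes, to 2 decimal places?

Byte rate = 36,000 × 2 × 1 = 72,000 bytes/s.
Duration = 37,440,000 / 72,000 = 520 s.
520 s / 60 = 8.67 minutes.

8.67 minutes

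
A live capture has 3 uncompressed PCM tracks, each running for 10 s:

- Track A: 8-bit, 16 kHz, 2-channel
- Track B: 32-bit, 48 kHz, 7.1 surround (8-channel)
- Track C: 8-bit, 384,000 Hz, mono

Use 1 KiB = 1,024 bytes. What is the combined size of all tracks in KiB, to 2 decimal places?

Track A: 16,000 × 10 × 1 × 2 = 320,000 bytes.
Track B: 48,000 × 10 × 4 × 8 = 15,360,000 bytes.
Track C: 384,000 × 10 × 1 × 1 = 3,840,000 bytes.
Total = 19,520,000 bytes = 19062.50 KiB.

19062.50 KiB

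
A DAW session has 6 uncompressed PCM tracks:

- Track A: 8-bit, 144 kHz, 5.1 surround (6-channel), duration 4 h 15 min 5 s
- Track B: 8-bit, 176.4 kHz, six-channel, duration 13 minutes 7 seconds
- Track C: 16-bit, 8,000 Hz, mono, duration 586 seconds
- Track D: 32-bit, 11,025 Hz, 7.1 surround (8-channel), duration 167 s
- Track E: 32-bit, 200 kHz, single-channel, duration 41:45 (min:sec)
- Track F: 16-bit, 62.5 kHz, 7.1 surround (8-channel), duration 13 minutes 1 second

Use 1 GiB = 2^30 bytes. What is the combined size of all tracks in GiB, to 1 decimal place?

Track A: 4 h 15 min 5 s = 15,305 s; 144,000 × 15,305 × 1 × 6 = 13,223,520,000 bytes.
Track B: 13 minutes 7 seconds = 787 s; 176,400 × 787 × 1 × 6 = 832,960,800 bytes.
Track C: 8,000 × 586 × 2 × 1 = 9,376,000 bytes.
Track D: 11,025 × 167 × 4 × 8 = 58,917,600 bytes.
Track E: 41:45 (min:sec) = 2,505 s; 200,000 × 2,505 × 4 × 1 = 2,004,000,000 bytes.
Track F: 13 minutes 1 second = 781 s; 62,500 × 781 × 2 × 8 = 781,000,000 bytes.
Total = 16,909,774,400 bytes = 15.7 GiB.

15.7 GiB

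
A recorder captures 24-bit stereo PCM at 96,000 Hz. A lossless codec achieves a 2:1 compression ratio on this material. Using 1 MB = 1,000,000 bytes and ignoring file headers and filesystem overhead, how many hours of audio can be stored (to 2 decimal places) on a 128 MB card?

0.12 hours

Uncompressed byte rate = 96,000 × 3 × 2 = 576,000 bytes/s.
After 2:1 compression, effective rate ≈ 288000 bytes/s.
Capacity = 128 × 1,000,000 = 128,000,000 bytes.
128,000,000 / effective rate ≈ 444.44 s → 0.12 hours.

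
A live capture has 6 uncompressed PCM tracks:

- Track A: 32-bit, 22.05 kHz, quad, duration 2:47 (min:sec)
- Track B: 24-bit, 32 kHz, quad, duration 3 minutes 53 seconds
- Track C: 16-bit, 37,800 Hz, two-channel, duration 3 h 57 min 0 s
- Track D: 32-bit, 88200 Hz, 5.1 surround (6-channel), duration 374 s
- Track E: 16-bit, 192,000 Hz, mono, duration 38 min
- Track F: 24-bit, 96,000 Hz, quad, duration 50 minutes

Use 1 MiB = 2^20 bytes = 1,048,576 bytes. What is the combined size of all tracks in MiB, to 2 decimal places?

7077.84 MiB

Track A: 2:47 (min:sec) = 167 s; 22,050 × 167 × 4 × 4 = 58,917,600 bytes.
Track B: 3 minutes 53 seconds = 233 s; 32,000 × 233 × 3 × 4 = 89,472,000 bytes.
Track C: 3 h 57 min 0 s = 14,220 s; 37,800 × 14,220 × 2 × 2 = 2,150,064,000 bytes.
Track D: 88,200 × 374 × 4 × 6 = 791,683,200 bytes.
Track E: 38 min = 2,280 s; 192,000 × 2,280 × 2 × 1 = 875,520,000 bytes.
Track F: 50 minutes = 3,000 s; 96,000 × 3,000 × 3 × 4 = 3,456,000,000 bytes.
Total = 7,421,656,800 bytes = 7077.84 MiB.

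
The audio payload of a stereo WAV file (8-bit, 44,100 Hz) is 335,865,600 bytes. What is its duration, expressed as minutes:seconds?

63:28

Byte rate = 44,100 × 1 × 2 = 88,200 bytes/s.
Duration = 335,865,600 / 88,200 = 3,808 s.
3,808 s = 63:28.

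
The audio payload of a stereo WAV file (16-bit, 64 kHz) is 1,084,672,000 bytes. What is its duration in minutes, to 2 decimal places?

70.62 minutes

Byte rate = 64,000 × 2 × 2 = 256,000 bytes/s.
Duration = 1,084,672,000 / 256,000 = 4,237 s.
4,237 s / 60 = 70.62 minutes.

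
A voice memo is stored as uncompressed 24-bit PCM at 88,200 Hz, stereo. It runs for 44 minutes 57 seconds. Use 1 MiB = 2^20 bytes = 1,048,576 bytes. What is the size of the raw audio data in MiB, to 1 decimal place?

Duration = 44 minutes 57 seconds = 2,697 s.
Bytes = 88,200 samples/s × 2,697 s × 3 bytes/sample × 2 ch = 1,427,252,400 bytes.
1,427,252,400 / 1,048,576 = 1361.1 MiB.

1361.1 MiB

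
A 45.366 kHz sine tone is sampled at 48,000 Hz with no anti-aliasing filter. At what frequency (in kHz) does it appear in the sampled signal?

Nyquist = 48,000/2 = 24,000 Hz; 45,366 Hz exceeds it.
Alias = |45,366 − 1×48,000| = |45,366 − 48,000| = 2,634 Hz = 2.634 kHz.

2.634 kHz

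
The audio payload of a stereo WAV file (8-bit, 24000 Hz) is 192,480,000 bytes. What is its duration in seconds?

Byte rate = 24,000 × 1 × 2 = 48,000 bytes/s.
Duration = 192,480,000 / 48,000 = 4,010 s.

4,010 seconds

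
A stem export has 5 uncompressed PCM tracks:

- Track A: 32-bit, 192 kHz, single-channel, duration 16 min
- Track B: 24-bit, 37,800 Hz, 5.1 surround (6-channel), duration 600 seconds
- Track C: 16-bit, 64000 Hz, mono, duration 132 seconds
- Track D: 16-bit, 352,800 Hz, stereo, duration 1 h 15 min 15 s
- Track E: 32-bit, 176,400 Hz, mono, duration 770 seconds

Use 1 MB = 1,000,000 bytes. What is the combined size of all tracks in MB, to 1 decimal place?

8077.3 MB

Track A: 16 min = 960 s; 192,000 × 960 × 4 × 1 = 737,280,000 bytes.
Track B: 37,800 × 600 × 3 × 6 = 408,240,000 bytes.
Track C: 64,000 × 132 × 2 × 1 = 16,896,000 bytes.
Track D: 1 h 15 min 15 s = 4,515 s; 352,800 × 4,515 × 2 × 2 = 6,371,568,000 bytes.
Track E: 176,400 × 770 × 4 × 1 = 543,312,000 bytes.
Total = 8,077,296,000 bytes = 8077.3 MB.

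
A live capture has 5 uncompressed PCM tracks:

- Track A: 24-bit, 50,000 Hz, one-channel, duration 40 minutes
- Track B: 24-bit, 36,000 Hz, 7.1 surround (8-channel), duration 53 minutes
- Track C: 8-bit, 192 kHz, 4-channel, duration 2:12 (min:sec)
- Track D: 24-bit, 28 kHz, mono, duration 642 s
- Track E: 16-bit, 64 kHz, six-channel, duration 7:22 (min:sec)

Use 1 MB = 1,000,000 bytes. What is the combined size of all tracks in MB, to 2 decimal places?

3602.28 MB

Track A: 40 minutes = 2,400 s; 50,000 × 2,400 × 3 × 1 = 360,000,000 bytes.
Track B: 53 minutes = 3,180 s; 36,000 × 3,180 × 3 × 8 = 2,747,520,000 bytes.
Track C: 2:12 (min:sec) = 132 s; 192,000 × 132 × 1 × 4 = 101,376,000 bytes.
Track D: 28,000 × 642 × 3 × 1 = 53,928,000 bytes.
Track E: 7:22 (min:sec) = 442 s; 64,000 × 442 × 2 × 6 = 339,456,000 bytes.
Total = 3,602,280,000 bytes = 3602.28 MB.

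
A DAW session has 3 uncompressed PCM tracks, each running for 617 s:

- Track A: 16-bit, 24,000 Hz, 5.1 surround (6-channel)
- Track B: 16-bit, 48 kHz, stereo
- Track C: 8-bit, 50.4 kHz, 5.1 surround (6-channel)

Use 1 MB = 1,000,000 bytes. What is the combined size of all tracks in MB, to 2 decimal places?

Track A: 24,000 × 617 × 2 × 6 = 177,696,000 bytes.
Track B: 48,000 × 617 × 2 × 2 = 118,464,000 bytes.
Track C: 50,400 × 617 × 1 × 6 = 186,580,800 bytes.
Total = 482,740,800 bytes = 482.74 MB.

482.74 MB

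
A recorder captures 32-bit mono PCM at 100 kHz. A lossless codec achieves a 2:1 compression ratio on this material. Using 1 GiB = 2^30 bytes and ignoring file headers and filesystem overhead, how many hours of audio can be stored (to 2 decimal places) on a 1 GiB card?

1.49 hours

Uncompressed byte rate = 100,000 × 4 × 1 = 400,000 bytes/s.
After 2:1 compression, effective rate ≈ 200000 bytes/s.
Capacity = 1 × 1,073,741,824 = 1,073,741,824 bytes.
1,073,741,824 / effective rate ≈ 5368.71 s → 1.49 hours.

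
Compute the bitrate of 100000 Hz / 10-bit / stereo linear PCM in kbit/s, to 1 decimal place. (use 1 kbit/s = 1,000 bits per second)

Bit rate = 100,000 × 10 × 2 = 2,000,000 bits/s.
= 2000.0 kbit/s.

2000.0 kbit/s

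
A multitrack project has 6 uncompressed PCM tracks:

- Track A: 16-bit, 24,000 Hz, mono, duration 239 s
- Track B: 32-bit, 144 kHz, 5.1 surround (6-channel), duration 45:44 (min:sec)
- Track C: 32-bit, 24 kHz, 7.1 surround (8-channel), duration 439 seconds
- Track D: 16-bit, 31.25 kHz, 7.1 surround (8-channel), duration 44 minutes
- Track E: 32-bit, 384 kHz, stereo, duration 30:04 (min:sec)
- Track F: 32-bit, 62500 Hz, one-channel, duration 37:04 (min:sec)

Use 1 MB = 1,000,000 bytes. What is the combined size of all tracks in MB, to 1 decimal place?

Track A: 24,000 × 239 × 2 × 1 = 11,472,000 bytes.
Track B: 45:44 (min:sec) = 2,744 s; 144,000 × 2,744 × 4 × 6 = 9,483,264,000 bytes.
Track C: 24,000 × 439 × 4 × 8 = 337,152,000 bytes.
Track D: 44 minutes = 2,640 s; 31,250 × 2,640 × 2 × 8 = 1,320,000,000 bytes.
Track E: 30:04 (min:sec) = 1,804 s; 384,000 × 1,804 × 4 × 2 = 5,541,888,000 bytes.
Track F: 37:04 (min:sec) = 2,224 s; 62,500 × 2,224 × 4 × 1 = 556,000,000 bytes.
Total = 17,249,776,000 bytes = 17249.8 MB.

17249.8 MB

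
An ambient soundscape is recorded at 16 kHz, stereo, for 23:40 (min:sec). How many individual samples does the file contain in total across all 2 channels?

45,440,000 samples

23:40 (min:sec) = 1,420 s.
16,000 × 1,420 s × 2 ch = 45,440,000 samples.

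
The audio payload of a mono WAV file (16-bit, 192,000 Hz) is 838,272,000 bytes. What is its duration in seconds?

2,183 seconds

Byte rate = 192,000 × 2 × 1 = 384,000 bytes/s.
Duration = 838,272,000 / 384,000 = 2,183 s.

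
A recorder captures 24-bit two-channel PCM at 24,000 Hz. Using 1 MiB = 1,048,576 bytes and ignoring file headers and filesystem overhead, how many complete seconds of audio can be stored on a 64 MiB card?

466 seconds

Uncompressed byte rate = 24,000 × 3 × 2 = 144,000 bytes/s.
Capacity = 64 × 1,048,576 = 67,108,864 bytes.
67,108,864 / 144,000 ≈ 466.03 s → 466 seconds.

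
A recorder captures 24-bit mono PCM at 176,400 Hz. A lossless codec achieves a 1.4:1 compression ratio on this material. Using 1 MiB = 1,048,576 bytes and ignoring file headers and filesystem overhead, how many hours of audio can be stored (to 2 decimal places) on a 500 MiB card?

0.39 hours

Uncompressed byte rate = 176,400 × 3 × 1 = 529,200 bytes/s.
After 1.4:1 compression, effective rate ≈ 378000 bytes/s.
Capacity = 500 × 1,048,576 = 524,288,000 bytes.
524,288,000 / effective rate ≈ 1387.01 s → 0.39 hours.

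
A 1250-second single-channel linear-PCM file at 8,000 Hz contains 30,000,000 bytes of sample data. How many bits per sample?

24 bits

Bytes per sample = 30,000,000 / (8,000 × 1,250 × 1) = 30,000,000 / 10,000,000 = 3.
Bit depth = 3 × 8 = 24 bits.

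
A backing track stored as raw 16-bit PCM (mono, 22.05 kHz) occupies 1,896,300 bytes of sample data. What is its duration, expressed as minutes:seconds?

Byte rate = 22,050 × 2 × 1 = 44,100 bytes/s.
Duration = 1,896,300 / 44,100 = 43 s.
43 s = 0:43.

0:43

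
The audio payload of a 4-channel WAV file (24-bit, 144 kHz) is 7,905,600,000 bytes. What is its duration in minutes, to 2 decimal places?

Byte rate = 144,000 × 3 × 4 = 1,728,000 bytes/s.
Duration = 7,905,600,000 / 1,728,000 = 4,575 s.
4,575 s / 60 = 76.25 minutes.

76.25 minutes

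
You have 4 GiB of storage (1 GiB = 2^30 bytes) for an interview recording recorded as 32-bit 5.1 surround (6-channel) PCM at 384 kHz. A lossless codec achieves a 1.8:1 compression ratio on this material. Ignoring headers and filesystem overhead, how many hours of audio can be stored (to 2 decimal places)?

Uncompressed byte rate = 384,000 × 4 × 6 = 9,216,000 bytes/s.
After 1.8:1 compression, effective rate ≈ 5120000 bytes/s.
Capacity = 4 × 1,073,741,824 = 4,294,967,296 bytes.
4,294,967,296 / effective rate ≈ 838.86 s → 0.23 hours.

0.23 hours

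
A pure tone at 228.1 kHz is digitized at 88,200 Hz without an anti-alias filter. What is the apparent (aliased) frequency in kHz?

36.5 kHz

Nyquist = 88,200/2 = 44,100 Hz; 228,100 Hz exceeds it.
Alias = |228,100 − 3×88,200| = |228,100 − 264,600| = 36,500 Hz = 36.5 kHz.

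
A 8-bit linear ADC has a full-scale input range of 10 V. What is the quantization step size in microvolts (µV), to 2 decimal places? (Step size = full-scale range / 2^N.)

39062.50 µV

10 V / 2^8 = 10 / 256 V = 39062.50 µV.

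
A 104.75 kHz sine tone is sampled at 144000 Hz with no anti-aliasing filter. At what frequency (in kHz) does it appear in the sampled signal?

Nyquist = 144,000/2 = 72,000 Hz; 104,750 Hz exceeds it.
Alias = |104,750 − 1×144,000| = |104,750 − 144,000| = 39,250 Hz = 39.25 kHz.

39.25 kHz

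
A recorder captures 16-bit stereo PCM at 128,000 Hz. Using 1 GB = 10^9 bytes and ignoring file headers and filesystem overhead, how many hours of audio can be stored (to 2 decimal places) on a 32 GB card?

17.36 hours

Uncompressed byte rate = 128,000 × 2 × 2 = 512,000 bytes/s.
Capacity = 32 × 1,000,000,000 = 32,000,000,000 bytes.
32,000,000,000 / 512,000 ≈ 62500 s → 17.36 hours.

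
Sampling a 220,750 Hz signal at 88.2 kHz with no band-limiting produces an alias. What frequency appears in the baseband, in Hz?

Nyquist = 88,200/2 = 44,100 Hz; 220,750 Hz exceeds it.
Alias = |220,750 − 3×88,200| = |220,750 − 264,600| = 43,850 Hz.

43,850 Hz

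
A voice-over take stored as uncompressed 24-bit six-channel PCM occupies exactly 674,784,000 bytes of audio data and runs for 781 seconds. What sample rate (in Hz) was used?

48,000 Hz

Bytes = sample_rate × seconds × bytes_per_sample × channels.
sample_rate = 674,784,000 / (781 × 3 × 6) = 674,784,000 / 14,058 = 48,000 Hz.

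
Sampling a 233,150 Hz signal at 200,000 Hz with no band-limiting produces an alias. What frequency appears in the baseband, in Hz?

Nyquist = 200,000/2 = 100,000 Hz; 233,150 Hz exceeds it.
Alias = |233,150 − 1×200,000| = |233,150 − 200,000| = 33,150 Hz.

33,150 Hz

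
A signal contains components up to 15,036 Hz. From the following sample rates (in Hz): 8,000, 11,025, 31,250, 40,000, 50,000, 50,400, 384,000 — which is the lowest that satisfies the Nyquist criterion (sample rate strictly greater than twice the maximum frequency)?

31,250 Hz

Need sample rate > 2 × 15,036 = 30,072 Hz.
Lowest listed rate above 30,072 Hz is 31,250 Hz.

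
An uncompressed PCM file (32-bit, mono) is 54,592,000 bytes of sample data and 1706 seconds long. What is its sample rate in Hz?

8,000 Hz

Bytes = sample_rate × seconds × bytes_per_sample × channels.
sample_rate = 54,592,000 / (1,706 × 4 × 1) = 54,592,000 / 6,824 = 8,000 Hz.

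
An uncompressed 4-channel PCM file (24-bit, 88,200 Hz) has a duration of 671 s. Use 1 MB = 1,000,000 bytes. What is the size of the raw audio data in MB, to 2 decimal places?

Bytes = 88,200 samples/s × 671 s × 3 bytes/sample × 4 ch = 710,186,400 bytes.
710,186,400 / 1,000,000 = 710.19 MB.

710.19 MB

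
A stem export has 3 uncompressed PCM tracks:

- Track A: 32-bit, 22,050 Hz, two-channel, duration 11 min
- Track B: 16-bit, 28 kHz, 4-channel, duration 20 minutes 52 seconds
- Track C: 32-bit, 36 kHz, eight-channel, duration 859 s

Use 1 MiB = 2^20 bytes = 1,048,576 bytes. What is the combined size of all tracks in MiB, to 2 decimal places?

Track A: 11 min = 660 s; 22,050 × 660 × 4 × 2 = 116,424,000 bytes.
Track B: 20 minutes 52 seconds = 1,252 s; 28,000 × 1,252 × 2 × 4 = 280,448,000 bytes.
Track C: 36,000 × 859 × 4 × 8 = 989,568,000 bytes.
Total = 1,386,440,000 bytes = 1322.21 MiB.

1322.21 MiB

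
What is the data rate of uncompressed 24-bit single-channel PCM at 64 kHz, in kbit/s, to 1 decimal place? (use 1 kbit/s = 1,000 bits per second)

1536.0 kbit/s

Bit rate = 64,000 × 24 × 1 = 1,536,000 bits/s.
= 1536.0 kbit/s.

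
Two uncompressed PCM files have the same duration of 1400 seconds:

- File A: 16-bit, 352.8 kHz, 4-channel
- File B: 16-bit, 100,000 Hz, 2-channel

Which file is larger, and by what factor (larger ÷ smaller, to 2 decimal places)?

File A, by a factor of 7.06

File A: 352,800 × 2 × 4 = 2,822,400 bytes/s.
File B: 100,000 × 2 × 2 = 400,000 bytes/s.
File A is larger; ratio = 3,951,360,000 / 560,000,000 = 7.06.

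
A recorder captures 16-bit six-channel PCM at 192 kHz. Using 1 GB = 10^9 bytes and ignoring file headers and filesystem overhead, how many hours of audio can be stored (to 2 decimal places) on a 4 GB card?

0.48 hours

Uncompressed byte rate = 192,000 × 2 × 6 = 2,304,000 bytes/s.
Capacity = 4 × 1,000,000,000 = 4,000,000,000 bytes.
4,000,000,000 / 2,304,000 ≈ 1736.11 s → 0.48 hours.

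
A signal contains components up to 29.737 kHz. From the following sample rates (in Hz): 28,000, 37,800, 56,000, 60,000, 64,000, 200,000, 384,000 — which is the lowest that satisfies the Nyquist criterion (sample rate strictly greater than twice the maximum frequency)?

60,000 Hz

Need sample rate > 2 × 29,737 = 59,474 Hz.
Lowest listed rate above 59,474 Hz is 60,000 Hz.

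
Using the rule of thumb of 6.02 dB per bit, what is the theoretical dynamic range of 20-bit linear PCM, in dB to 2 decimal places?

20 × 6.02 = 120.40 dB.

120.40 dB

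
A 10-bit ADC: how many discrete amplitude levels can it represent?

2^10 = 1,024.

1,024 levels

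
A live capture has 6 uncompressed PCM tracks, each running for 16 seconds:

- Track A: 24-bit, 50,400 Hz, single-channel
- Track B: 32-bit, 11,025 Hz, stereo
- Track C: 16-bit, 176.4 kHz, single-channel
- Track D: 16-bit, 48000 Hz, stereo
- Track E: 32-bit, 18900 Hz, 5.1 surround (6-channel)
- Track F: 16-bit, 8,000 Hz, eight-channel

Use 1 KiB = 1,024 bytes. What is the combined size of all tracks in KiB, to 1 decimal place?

21340.6 KiB

Track A: 50,400 × 16 × 3 × 1 = 2,419,200 bytes.
Track B: 11,025 × 16 × 4 × 2 = 1,411,200 bytes.
Track C: 176,400 × 16 × 2 × 1 = 5,644,800 bytes.
Track D: 48,000 × 16 × 2 × 2 = 3,072,000 bytes.
Track E: 18,900 × 16 × 4 × 6 = 7,257,600 bytes.
Track F: 8,000 × 16 × 2 × 8 = 2,048,000 bytes.
Total = 21,852,800 bytes = 21340.6 KiB.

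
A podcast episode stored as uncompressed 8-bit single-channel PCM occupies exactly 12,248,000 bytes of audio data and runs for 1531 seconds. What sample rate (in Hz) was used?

8,000 Hz

Bytes = sample_rate × seconds × bytes_per_sample × channels.
sample_rate = 12,248,000 / (1,531 × 1 × 1) = 12,248,000 / 1,531 = 8,000 Hz.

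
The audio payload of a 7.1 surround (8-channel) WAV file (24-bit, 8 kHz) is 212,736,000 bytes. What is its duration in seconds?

Byte rate = 8,000 × 3 × 8 = 192,000 bytes/s.
Duration = 212,736,000 / 192,000 = 1,108 s.

1,108 seconds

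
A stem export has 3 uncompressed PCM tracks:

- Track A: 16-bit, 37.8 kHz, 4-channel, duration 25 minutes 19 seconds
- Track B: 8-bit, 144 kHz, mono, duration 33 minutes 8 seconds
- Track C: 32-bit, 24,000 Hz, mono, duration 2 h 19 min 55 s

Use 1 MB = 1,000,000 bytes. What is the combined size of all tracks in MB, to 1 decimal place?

Track A: 25 minutes 19 seconds = 1,519 s; 37,800 × 1,519 × 2 × 4 = 459,345,600 bytes.
Track B: 33 minutes 8 seconds = 1,988 s; 144,000 × 1,988 × 1 × 1 = 286,272,000 bytes.
Track C: 2 h 19 min 55 s = 8,395 s; 24,000 × 8,395 × 4 × 1 = 805,920,000 bytes.
Total = 1,551,537,600 bytes = 1551.5 MB.

1551.5 MB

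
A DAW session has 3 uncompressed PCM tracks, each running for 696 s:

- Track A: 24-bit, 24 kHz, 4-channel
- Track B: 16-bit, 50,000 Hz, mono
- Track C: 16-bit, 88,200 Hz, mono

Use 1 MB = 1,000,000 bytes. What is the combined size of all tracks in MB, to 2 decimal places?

Track A: 24,000 × 696 × 3 × 4 = 200,448,000 bytes.
Track B: 50,000 × 696 × 2 × 1 = 69,600,000 bytes.
Track C: 88,200 × 696 × 2 × 1 = 122,774,400 bytes.
Total = 392,822,400 bytes = 392.82 MB.

392.82 MB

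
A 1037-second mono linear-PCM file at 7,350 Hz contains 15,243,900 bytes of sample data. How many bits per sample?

16 bits

Bytes per sample = 15,243,900 / (7,350 × 1,037 × 1) = 15,243,900 / 7,621,950 = 2.
Bit depth = 2 × 8 = 16 bits.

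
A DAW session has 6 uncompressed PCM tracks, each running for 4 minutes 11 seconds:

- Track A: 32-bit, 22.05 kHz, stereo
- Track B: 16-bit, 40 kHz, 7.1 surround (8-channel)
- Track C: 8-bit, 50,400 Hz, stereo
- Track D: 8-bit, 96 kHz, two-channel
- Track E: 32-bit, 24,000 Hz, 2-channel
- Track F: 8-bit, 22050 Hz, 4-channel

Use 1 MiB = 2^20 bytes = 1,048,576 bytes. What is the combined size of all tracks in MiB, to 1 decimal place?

4 minutes 11 seconds = 251 s.
Track A: 22,050 × 251 × 4 × 2 = 44,276,400 bytes.
Track B: 40,000 × 251 × 2 × 8 = 160,640,000 bytes.
Track C: 50,400 × 251 × 1 × 2 = 25,300,800 bytes.
Track D: 96,000 × 251 × 1 × 2 = 48,192,000 bytes.
Track E: 24,000 × 251 × 4 × 2 = 48,192,000 bytes.
Track F: 22,050 × 251 × 1 × 4 = 22,138,200 bytes.
Total = 348,739,400 bytes = 332.6 MiB.

332.6 MiB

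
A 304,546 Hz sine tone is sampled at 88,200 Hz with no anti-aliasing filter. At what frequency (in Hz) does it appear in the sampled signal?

39,946 Hz

Nyquist = 88,200/2 = 44,100 Hz; 304,546 Hz exceeds it.
Alias = |304,546 − 3×88,200| = |304,546 − 264,600| = 39,946 Hz.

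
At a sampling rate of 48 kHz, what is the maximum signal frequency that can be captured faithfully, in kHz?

24 kHz

Nyquist frequency = sample rate / 2 = 48,000 / 2 = 24 kHz.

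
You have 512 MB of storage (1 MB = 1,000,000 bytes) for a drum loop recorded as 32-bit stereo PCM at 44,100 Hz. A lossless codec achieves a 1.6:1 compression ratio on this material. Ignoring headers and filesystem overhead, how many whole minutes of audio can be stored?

38 minutes

Uncompressed byte rate = 44,100 × 4 × 2 = 352,800 bytes/s.
After 1.6:1 compression, effective rate ≈ 220500 bytes/s.
Capacity = 512 × 1,000,000 = 512,000,000 bytes.
512,000,000 / effective rate ≈ 2322 s → 38 minutes.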